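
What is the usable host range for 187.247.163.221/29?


Network: 187.247.163.216
Broadcast: 187.247.163.223
First usable = network + 1
Last usable = broadcast - 1
Range: 187.247.163.217 to 187.247.163.222


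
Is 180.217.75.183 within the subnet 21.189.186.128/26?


Subnet network: 21.189.186.128
Test IP AND mask: 180.217.75.128
No, 180.217.75.183 is not in 21.189.186.128/26


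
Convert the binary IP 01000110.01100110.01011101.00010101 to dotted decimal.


01000110 = 70
01100110 = 102
01011101 = 93
00010101 = 21
IP: 70.102.93.21


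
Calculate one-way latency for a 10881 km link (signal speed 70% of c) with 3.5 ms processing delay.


Speed = 0.7 * 3e5 km/s = 210000 km/s
Propagation delay = 10881 / 210000 = 0.0518 s = 51.8143 ms
Processing delay = 3.5 ms
Total one-way latency = 55.3143 ms


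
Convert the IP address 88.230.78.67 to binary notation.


88 = 01011000
230 = 11100110
78 = 01001110
67 = 01000011
Binary: 01011000.11100110.01001110.01000011


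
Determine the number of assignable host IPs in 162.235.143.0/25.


Host bits = 32 - 25 = 7
Total addresses = 2^7 = 128
Usable = total - 2 (network and broadcast)
Usable hosts: 126


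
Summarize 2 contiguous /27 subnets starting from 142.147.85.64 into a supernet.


Original prefix: /27
Number of subnets: 2 = 2^1
New prefix = 27 - 1 = 26
Supernet: 142.147.85.64/26


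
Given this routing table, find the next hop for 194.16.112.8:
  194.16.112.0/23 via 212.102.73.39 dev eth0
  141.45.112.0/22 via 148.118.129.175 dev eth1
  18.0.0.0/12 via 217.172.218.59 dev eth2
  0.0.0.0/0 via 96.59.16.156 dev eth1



Longest prefix match for 194.16.112.8:
  /23 194.16.112.0: MATCH
  /22 141.45.112.0: no
  /12 18.0.0.0: no
  /0 0.0.0.0: MATCH
Selected: next-hop 212.102.73.39 via eth0 (matched /23)


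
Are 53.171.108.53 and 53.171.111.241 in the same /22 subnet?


Mask: 255.255.252.0
53.171.108.53 AND mask = 53.171.108.0
53.171.111.241 AND mask = 53.171.108.0
Yes, same subnet (53.171.108.0)


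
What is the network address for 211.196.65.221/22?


IP:   11010011.11000100.01000001.11011101
Mask: 11111111.11111111.11111100.00000000
AND operation:
Net:  11010011.11000100.01000000.00000000
Network: 211.196.64.0/22


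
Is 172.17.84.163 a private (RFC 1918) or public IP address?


RFC 1918 private ranges:
  10.0.0.0/8 (10.0.0.0 - 10.255.255.255)
  172.16.0.0/12 (172.16.0.0 - 172.31.255.255)
  192.168.0.0/16 (192.168.0.0 - 192.168.255.255)
Private (in 172.16.0.0/12)


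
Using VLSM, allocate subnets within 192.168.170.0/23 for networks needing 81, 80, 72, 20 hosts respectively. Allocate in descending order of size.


81 hosts -> /25 (126 usable): 192.168.170.0/25
80 hosts -> /25 (126 usable): 192.168.170.128/25
72 hosts -> /25 (126 usable): 192.168.171.0/25
20 hosts -> /27 (30 usable): 192.168.171.128/27
Allocation: 192.168.170.0/25 (81 hosts, 126 usable); 192.168.170.128/25 (80 hosts, 126 usable); 192.168.171.0/25 (72 hosts, 126 usable); 192.168.171.128/27 (20 hosts, 30 usable)


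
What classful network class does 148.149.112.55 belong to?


First octet: 148
Binary: 10010100
10xxxxxx -> Class B (128-191)
Class B, default mask 255.255.0.0 (/16)


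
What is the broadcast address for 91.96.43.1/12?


Network: 91.96.0.0/12
Host bits = 20
Set all host bits to 1:
Broadcast: 91.111.255.255


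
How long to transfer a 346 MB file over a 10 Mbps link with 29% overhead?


Effective throughput = 10 * (1 - 29/100) = 7.1 Mbps
File size in Mb = 346 * 8 = 2768 Mb
Time = 2768 / 7.1
Time = 389.8592 seconds


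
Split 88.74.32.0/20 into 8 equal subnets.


New prefix = 20 + 3 = 23
Each subnet has 512 addresses
  88.74.32.0/23
  88.74.34.0/23
  88.74.36.0/23
  88.74.38.0/23
  88.74.40.0/23
  88.74.42.0/23
  88.74.44.0/23
  88.74.46.0/23
Subnets: 88.74.32.0/23, 88.74.34.0/23, 88.74.36.0/23, 88.74.38.0/23, 88.74.40.0/23, 88.74.42.0/23, 88.74.44.0/23, 88.74.46.0/23


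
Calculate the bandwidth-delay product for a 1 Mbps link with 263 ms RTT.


BDP = bandwidth * RTT
= 1 Mbps * 263 ms
= 1 * 1e6 * 263 / 1000 bits
= 263000 bits
= 32875 bytes
= 32.1045 KB
BDP = 263000 bits (32875 bytes)


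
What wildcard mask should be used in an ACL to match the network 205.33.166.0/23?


Subnet mask: 255.255.254.0
Wildcard = 255.255.255.255 - subnet mask
255 - 255 = 0
255 - 255 = 0
255 - 254 = 1
255 - 0 = 255
Wildcard: 0.0.1.255


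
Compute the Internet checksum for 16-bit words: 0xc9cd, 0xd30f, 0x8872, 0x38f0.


Sum all words (with carry folding):
+ 0xc9cd = 0xc9cd
+ 0xd30f = 0x9cdd
+ 0x8872 = 0x2550
+ 0x38f0 = 0x5e40
One's complement: ~0x5e40
Checksum = 0xa1bf


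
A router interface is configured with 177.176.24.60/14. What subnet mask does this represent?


/14 means 14 network bits, 18 host bits
Binary: 11111111111111000000000000000000
Mask: 255.252.0.0


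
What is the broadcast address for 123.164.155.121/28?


Network: 123.164.155.112/28
Host bits = 4
Set all host bits to 1:
Broadcast: 123.164.155.127


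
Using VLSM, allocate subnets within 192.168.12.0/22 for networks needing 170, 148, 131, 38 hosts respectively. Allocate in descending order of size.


170 hosts -> /24 (254 usable): 192.168.12.0/24
148 hosts -> /24 (254 usable): 192.168.13.0/24
131 hosts -> /24 (254 usable): 192.168.14.0/24
38 hosts -> /26 (62 usable): 192.168.15.0/26
Allocation: 192.168.12.0/24 (170 hosts, 254 usable); 192.168.13.0/24 (148 hosts, 254 usable); 192.168.14.0/24 (131 hosts, 254 usable); 192.168.15.0/26 (38 hosts, 62 usable)


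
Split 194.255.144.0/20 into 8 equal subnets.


New prefix = 20 + 3 = 23
Each subnet has 512 addresses
  194.255.144.0/23
  194.255.146.0/23
  194.255.148.0/23
  194.255.150.0/23
  194.255.152.0/23
  194.255.154.0/23
  194.255.156.0/23
  194.255.158.0/23
Subnets: 194.255.144.0/23, 194.255.146.0/23, 194.255.148.0/23, 194.255.150.0/23, 194.255.152.0/23, 194.255.154.0/23, 194.255.156.0/23, 194.255.158.0/23


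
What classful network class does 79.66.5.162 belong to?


First octet: 79
Binary: 01001111
0xxxxxxx -> Class A (1-126)
Class A, default mask 255.0.0.0 (/8)


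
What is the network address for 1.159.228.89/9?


IP:   00000001.10011111.11100100.01011001
Mask: 11111111.10000000.00000000.00000000
AND operation:
Net:  00000001.10000000.00000000.00000000
Network: 1.128.0.0/9


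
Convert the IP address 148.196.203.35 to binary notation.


148 = 10010100
196 = 11000100
203 = 11001011
35 = 00100011
Binary: 10010100.11000100.11001011.00100011


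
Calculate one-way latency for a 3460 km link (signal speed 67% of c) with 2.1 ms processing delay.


Speed = 0.67 * 3e5 km/s = 201000 km/s
Propagation delay = 3460 / 201000 = 0.0172 s = 17.2139 ms
Processing delay = 2.1 ms
Total one-way latency = 19.3139 ms


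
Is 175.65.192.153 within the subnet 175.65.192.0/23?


Subnet network: 175.65.192.0
Test IP AND mask: 175.65.192.0
Yes, 175.65.192.153 is in 175.65.192.0/23


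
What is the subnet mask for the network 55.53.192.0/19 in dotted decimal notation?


/19 means 19 network bits, 13 host bits
Binary: 11111111111111111110000000000000
Mask: 255.255.224.0


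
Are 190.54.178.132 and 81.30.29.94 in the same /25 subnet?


Mask: 255.255.255.128
190.54.178.132 AND mask = 190.54.178.128
81.30.29.94 AND mask = 81.30.29.0
No, different subnets (190.54.178.128 vs 81.30.29.0)


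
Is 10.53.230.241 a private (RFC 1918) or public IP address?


RFC 1918 private ranges:
  10.0.0.0/8 (10.0.0.0 - 10.255.255.255)
  172.16.0.0/12 (172.16.0.0 - 172.31.255.255)
  192.168.0.0/16 (192.168.0.0 - 192.168.255.255)
Private (in 10.0.0.0/8)


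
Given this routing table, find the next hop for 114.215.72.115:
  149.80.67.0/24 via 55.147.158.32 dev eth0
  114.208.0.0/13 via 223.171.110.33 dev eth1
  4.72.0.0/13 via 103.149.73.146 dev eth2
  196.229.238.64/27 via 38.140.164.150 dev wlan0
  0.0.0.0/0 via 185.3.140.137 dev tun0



Longest prefix match for 114.215.72.115:
  /24 149.80.67.0: no
  /13 114.208.0.0: MATCH
  /13 4.72.0.0: no
  /27 196.229.238.64: no
  /0 0.0.0.0: MATCH
Selected: next-hop 223.171.110.33 via eth1 (matched /13)


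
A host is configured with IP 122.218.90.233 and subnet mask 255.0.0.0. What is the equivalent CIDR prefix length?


Binary: 11111111.00000000.00000000.00000000
Count leading 1s
Prefix: /8


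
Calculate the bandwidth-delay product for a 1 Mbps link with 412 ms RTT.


BDP = bandwidth * RTT
= 1 Mbps * 412 ms
= 1 * 1e6 * 412 / 1000 bits
= 412000 bits
= 51500 bytes
= 50.293 KB
BDP = 412000 bits (51500 bytes)


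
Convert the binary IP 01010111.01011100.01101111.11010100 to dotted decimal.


01010111 = 87
01011100 = 92
01101111 = 111
11010100 = 212
IP: 87.92.111.212


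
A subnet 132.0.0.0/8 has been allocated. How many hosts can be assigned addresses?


Host bits = 32 - 8 = 24
Total addresses = 2^24 = 16777216
Usable = total - 2 (network and broadcast)
Usable hosts: 16777214


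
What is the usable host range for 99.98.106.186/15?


Network: 99.98.0.0
Broadcast: 99.99.255.255
First usable = network + 1
Last usable = broadcast - 1
Range: 99.98.0.1 to 99.99.255.254


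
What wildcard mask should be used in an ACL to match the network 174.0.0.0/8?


Subnet mask: 255.0.0.0
Wildcard = 255.255.255.255 - subnet mask
255 - 255 = 0
255 - 0 = 255
255 - 0 = 255
255 - 0 = 255
Wildcard: 0.255.255.255


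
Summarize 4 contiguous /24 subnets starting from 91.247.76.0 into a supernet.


Original prefix: /24
Number of subnets: 4 = 2^2
New prefix = 24 - 2 = 22
Supernet: 91.247.76.0/22


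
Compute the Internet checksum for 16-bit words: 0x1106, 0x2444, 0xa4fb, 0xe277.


Sum all words (with carry folding):
+ 0x1106 = 0x1106
+ 0x2444 = 0x354a
+ 0xa4fb = 0xda45
+ 0xe277 = 0xbcbd
One's complement: ~0xbcbd
Checksum = 0x4342


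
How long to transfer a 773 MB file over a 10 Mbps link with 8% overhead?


Effective throughput = 10 * (1 - 8/100) = 9.2 Mbps
File size in Mb = 773 * 8 = 6184 Mb
Time = 6184 / 9.2
Time = 672.1739 seconds


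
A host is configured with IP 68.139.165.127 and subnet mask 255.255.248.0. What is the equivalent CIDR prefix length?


Binary: 11111111.11111111.11111000.00000000
Count leading 1s
Prefix: /21


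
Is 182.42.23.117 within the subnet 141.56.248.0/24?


Subnet network: 141.56.248.0
Test IP AND mask: 182.42.23.0
No, 182.42.23.117 is not in 141.56.248.0/24


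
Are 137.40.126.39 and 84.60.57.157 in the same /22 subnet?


Mask: 255.255.252.0
137.40.126.39 AND mask = 137.40.124.0
84.60.57.157 AND mask = 84.60.56.0
No, different subnets (137.40.124.0 vs 84.60.56.0)


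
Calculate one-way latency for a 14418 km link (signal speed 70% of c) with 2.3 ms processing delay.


Speed = 0.7 * 3e5 km/s = 210000 km/s
Propagation delay = 14418 / 210000 = 0.0687 s = 68.6571 ms
Processing delay = 2.3 ms
Total one-way latency = 70.9571 ms


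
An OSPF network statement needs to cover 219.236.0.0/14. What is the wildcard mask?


Subnet mask: 255.252.0.0
Wildcard = 255.255.255.255 - subnet mask
255 - 255 = 0
255 - 252 = 3
255 - 0 = 255
255 - 0 = 255
Wildcard: 0.3.255.255


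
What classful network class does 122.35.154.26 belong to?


First octet: 122
Binary: 01111010
0xxxxxxx -> Class A (1-126)
Class A, default mask 255.0.0.0 (/8)


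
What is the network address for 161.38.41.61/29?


IP:   10100001.00100110.00101001.00111101
Mask: 11111111.11111111.11111111.11111000
AND operation:
Net:  10100001.00100110.00101001.00111000
Network: 161.38.41.56/29


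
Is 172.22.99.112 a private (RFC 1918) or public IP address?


RFC 1918 private ranges:
  10.0.0.0/8 (10.0.0.0 - 10.255.255.255)
  172.16.0.0/12 (172.16.0.0 - 172.31.255.255)
  192.168.0.0/16 (192.168.0.0 - 192.168.255.255)
Private (in 172.16.0.0/12)


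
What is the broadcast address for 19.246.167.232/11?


Network: 19.224.0.0/11
Host bits = 21
Set all host bits to 1:
Broadcast: 19.255.255.255


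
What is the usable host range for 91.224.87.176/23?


Network: 91.224.86.0
Broadcast: 91.224.87.255
First usable = network + 1
Last usable = broadcast - 1
Range: 91.224.86.1 to 91.224.87.254


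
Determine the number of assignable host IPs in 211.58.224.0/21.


Host bits = 32 - 21 = 11
Total addresses = 2^11 = 2048
Usable = total - 2 (network and broadcast)
Usable hosts: 2046


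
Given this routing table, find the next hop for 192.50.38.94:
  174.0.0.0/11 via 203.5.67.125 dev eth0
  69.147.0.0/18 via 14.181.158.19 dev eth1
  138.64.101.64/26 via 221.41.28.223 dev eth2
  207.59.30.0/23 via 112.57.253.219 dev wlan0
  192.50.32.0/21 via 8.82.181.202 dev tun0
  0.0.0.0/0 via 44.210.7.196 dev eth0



Longest prefix match for 192.50.38.94:
  /11 174.0.0.0: no
  /18 69.147.0.0: no
  /26 138.64.101.64: no
  /23 207.59.30.0: no
  /21 192.50.32.0: MATCH
  /0 0.0.0.0: MATCH
Selected: next-hop 8.82.181.202 via tun0 (matched /21)


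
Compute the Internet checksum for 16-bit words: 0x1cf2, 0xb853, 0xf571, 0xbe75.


Sum all words (with carry folding):
+ 0x1cf2 = 0x1cf2
+ 0xb853 = 0xd545
+ 0xf571 = 0xcab7
+ 0xbe75 = 0x892d
One's complement: ~0x892d
Checksum = 0x76d2


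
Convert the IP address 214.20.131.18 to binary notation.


214 = 11010110
20 = 00010100
131 = 10000011
18 = 00010010
Binary: 11010110.00010100.10000011.00010010


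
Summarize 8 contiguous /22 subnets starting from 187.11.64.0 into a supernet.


Original prefix: /22
Number of subnets: 8 = 2^3
New prefix = 22 - 3 = 19
Supernet: 187.11.64.0/19


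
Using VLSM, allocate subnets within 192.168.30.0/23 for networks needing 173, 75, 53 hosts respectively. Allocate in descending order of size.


173 hosts -> /24 (254 usable): 192.168.30.0/24
75 hosts -> /25 (126 usable): 192.168.31.0/25
53 hosts -> /26 (62 usable): 192.168.31.128/26
Allocation: 192.168.30.0/24 (173 hosts, 254 usable); 192.168.31.0/25 (75 hosts, 126 usable); 192.168.31.128/26 (53 hosts, 62 usable)


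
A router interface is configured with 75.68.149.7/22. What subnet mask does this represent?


/22 means 22 network bits, 10 host bits
Binary: 11111111111111111111110000000000
Mask: 255.255.252.0


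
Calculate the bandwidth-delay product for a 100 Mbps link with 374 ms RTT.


BDP = bandwidth * RTT
= 100 Mbps * 374 ms
= 100 * 1e6 * 374 / 1000 bits
= 37400000 bits
= 4675000 bytes
= 4565.4297 KB
BDP = 37400000 bits (4675000 bytes)


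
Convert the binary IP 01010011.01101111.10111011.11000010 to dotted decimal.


01010011 = 83
01101111 = 111
10111011 = 187
11000010 = 194
IP: 83.111.187.194


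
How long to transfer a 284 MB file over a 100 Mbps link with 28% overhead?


Effective throughput = 100 * (1 - 28/100) = 72 Mbps
File size in Mb = 284 * 8 = 2272 Mb
Time = 2272 / 72
Time = 31.5556 seconds


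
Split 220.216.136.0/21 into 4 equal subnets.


New prefix = 21 + 2 = 23
Each subnet has 512 addresses
  220.216.136.0/23
  220.216.138.0/23
  220.216.140.0/23
  220.216.142.0/23
Subnets: 220.216.136.0/23, 220.216.138.0/23, 220.216.140.0/23, 220.216.142.0/23


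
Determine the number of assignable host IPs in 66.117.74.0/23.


Host bits = 32 - 23 = 9
Total addresses = 2^9 = 512
Usable = total - 2 (network and broadcast)
Usable hosts: 510


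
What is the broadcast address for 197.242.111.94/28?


Network: 197.242.111.80/28
Host bits = 4
Set all host bits to 1:
Broadcast: 197.242.111.95


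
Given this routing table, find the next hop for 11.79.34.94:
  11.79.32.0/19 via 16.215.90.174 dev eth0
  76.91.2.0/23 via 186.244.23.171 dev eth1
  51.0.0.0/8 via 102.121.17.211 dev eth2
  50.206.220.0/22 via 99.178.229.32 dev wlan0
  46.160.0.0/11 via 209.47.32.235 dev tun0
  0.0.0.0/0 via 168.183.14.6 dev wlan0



Longest prefix match for 11.79.34.94:
  /19 11.79.32.0: MATCH
  /23 76.91.2.0: no
  /8 51.0.0.0: no
  /22 50.206.220.0: no
  /11 46.160.0.0: no
  /0 0.0.0.0: MATCH
Selected: next-hop 16.215.90.174 via eth0 (matched /19)


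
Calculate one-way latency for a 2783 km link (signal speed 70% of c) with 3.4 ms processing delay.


Speed = 0.7 * 3e5 km/s = 210000 km/s
Propagation delay = 2783 / 210000 = 0.0133 s = 13.2524 ms
Processing delay = 3.4 ms
Total one-way latency = 16.6524 ms


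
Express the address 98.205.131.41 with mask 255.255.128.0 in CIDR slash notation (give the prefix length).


Binary: 11111111.11111111.10000000.00000000
Count leading 1s
Prefix: /17


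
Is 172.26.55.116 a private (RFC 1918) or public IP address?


RFC 1918 private ranges:
  10.0.0.0/8 (10.0.0.0 - 10.255.255.255)
  172.16.0.0/12 (172.16.0.0 - 172.31.255.255)
  192.168.0.0/16 (192.168.0.0 - 192.168.255.255)
Private (in 172.16.0.0/12)


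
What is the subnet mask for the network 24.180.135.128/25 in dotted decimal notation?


/25 means 25 network bits, 7 host bits
Binary: 11111111111111111111111110000000
Mask: 255.255.255.128


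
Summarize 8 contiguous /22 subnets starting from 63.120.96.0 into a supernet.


Original prefix: /22
Number of subnets: 8 = 2^3
New prefix = 22 - 3 = 19
Supernet: 63.120.96.0/19


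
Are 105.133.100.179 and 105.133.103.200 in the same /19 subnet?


Mask: 255.255.224.0
105.133.100.179 AND mask = 105.133.96.0
105.133.103.200 AND mask = 105.133.96.0
Yes, same subnet (105.133.96.0)


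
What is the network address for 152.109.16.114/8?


IP:   10011000.01101101.00010000.01110010
Mask: 11111111.00000000.00000000.00000000
AND operation:
Net:  10011000.00000000.00000000.00000000
Network: 152.0.0.0/8


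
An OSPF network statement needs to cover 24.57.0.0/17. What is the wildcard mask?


Subnet mask: 255.255.128.0
Wildcard = 255.255.255.255 - subnet mask
255 - 255 = 0
255 - 255 = 0
255 - 128 = 127
255 - 0 = 255
Wildcard: 0.0.127.255


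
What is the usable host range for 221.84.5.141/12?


Network: 221.80.0.0
Broadcast: 221.95.255.255
First usable = network + 1
Last usable = broadcast - 1
Range: 221.80.0.1 to 221.95.255.254


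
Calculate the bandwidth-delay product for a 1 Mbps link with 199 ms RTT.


BDP = bandwidth * RTT
= 1 Mbps * 199 ms
= 1 * 1e6 * 199 / 1000 bits
= 199000 bits
= 24875 bytes
= 24.292 KB
BDP = 199000 bits (24875 bytes)


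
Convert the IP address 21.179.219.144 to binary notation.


21 = 00010101
179 = 10110011
219 = 11011011
144 = 10010000
Binary: 00010101.10110011.11011011.10010000


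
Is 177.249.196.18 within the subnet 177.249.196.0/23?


Subnet network: 177.249.196.0
Test IP AND mask: 177.249.196.0
Yes, 177.249.196.18 is in 177.249.196.0/23


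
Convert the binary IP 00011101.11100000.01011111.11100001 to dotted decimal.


00011101 = 29
11100000 = 224
01011111 = 95
11100001 = 225
IP: 29.224.95.225


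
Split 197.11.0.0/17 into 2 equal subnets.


New prefix = 17 + 1 = 18
Each subnet has 16384 addresses
  197.11.0.0/18
  197.11.64.0/18
Subnets: 197.11.0.0/18, 197.11.64.0/18


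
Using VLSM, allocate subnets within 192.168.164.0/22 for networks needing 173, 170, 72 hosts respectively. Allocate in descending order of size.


173 hosts -> /24 (254 usable): 192.168.164.0/24
170 hosts -> /24 (254 usable): 192.168.165.0/24
72 hosts -> /25 (126 usable): 192.168.166.0/25
Allocation: 192.168.164.0/24 (173 hosts, 254 usable); 192.168.165.0/24 (170 hosts, 254 usable); 192.168.166.0/25 (72 hosts, 126 usable)


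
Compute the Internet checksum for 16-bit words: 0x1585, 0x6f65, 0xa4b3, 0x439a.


Sum all words (with carry folding):
+ 0x1585 = 0x1585
+ 0x6f65 = 0x84ea
+ 0xa4b3 = 0x299e
+ 0x439a = 0x6d38
One's complement: ~0x6d38
Checksum = 0x92c7


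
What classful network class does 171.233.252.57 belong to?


First octet: 171
Binary: 10101011
10xxxxxx -> Class B (128-191)
Class B, default mask 255.255.0.0 (/16)


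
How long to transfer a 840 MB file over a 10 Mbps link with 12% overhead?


Effective throughput = 10 * (1 - 12/100) = 8.8 Mbps
File size in Mb = 840 * 8 = 6720 Mb
Time = 6720 / 8.8
Time = 763.6364 seconds


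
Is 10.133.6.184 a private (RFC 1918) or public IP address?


RFC 1918 private ranges:
  10.0.0.0/8 (10.0.0.0 - 10.255.255.255)
  172.16.0.0/12 (172.16.0.0 - 172.31.255.255)
  192.168.0.0/16 (192.168.0.0 - 192.168.255.255)
Private (in 10.0.0.0/8)


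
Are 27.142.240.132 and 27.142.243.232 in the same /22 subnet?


Mask: 255.255.252.0
27.142.240.132 AND mask = 27.142.240.0
27.142.243.232 AND mask = 27.142.240.0
Yes, same subnet (27.142.240.0)


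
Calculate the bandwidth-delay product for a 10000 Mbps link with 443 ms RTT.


BDP = bandwidth * RTT
= 10000 Mbps * 443 ms
= 10000 * 1e6 * 443 / 1000 bits
= 4430000000 bits
= 553750000 bytes
= 540771.4844 KB
BDP = 4430000000 bits (553750000 bytes)


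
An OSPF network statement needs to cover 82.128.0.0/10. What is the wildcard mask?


Subnet mask: 255.192.0.0
Wildcard = 255.255.255.255 - subnet mask
255 - 255 = 0
255 - 192 = 63
255 - 0 = 255
255 - 0 = 255
Wildcard: 0.63.255.255


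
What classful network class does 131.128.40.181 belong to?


First octet: 131
Binary: 10000011
10xxxxxx -> Class B (128-191)
Class B, default mask 255.255.0.0 (/16)


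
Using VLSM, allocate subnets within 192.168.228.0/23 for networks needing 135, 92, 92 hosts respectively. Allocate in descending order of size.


135 hosts -> /24 (254 usable): 192.168.228.0/24
92 hosts -> /25 (126 usable): 192.168.229.0/25
92 hosts -> /25 (126 usable): 192.168.229.128/25
Allocation: 192.168.228.0/24 (135 hosts, 254 usable); 192.168.229.0/25 (92 hosts, 126 usable); 192.168.229.128/25 (92 hosts, 126 usable)


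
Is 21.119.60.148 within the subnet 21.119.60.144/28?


Subnet network: 21.119.60.144
Test IP AND mask: 21.119.60.144
Yes, 21.119.60.148 is in 21.119.60.144/28


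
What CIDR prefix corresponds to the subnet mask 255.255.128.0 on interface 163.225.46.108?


Binary: 11111111.11111111.10000000.00000000
Count leading 1s
Prefix: /17


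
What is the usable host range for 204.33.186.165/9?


Network: 204.0.0.0
Broadcast: 204.127.255.255
First usable = network + 1
Last usable = broadcast - 1
Range: 204.0.0.1 to 204.127.255.254


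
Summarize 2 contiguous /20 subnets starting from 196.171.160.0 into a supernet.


Original prefix: /20
Number of subnets: 2 = 2^1
New prefix = 20 - 1 = 19
Supernet: 196.171.160.0/19


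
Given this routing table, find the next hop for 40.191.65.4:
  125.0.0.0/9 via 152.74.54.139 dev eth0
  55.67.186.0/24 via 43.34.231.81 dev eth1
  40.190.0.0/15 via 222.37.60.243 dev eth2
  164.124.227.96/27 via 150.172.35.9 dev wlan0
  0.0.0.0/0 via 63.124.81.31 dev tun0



Longest prefix match for 40.191.65.4:
  /9 125.0.0.0: no
  /24 55.67.186.0: no
  /15 40.190.0.0: MATCH
  /27 164.124.227.96: no
  /0 0.0.0.0: MATCH
Selected: next-hop 222.37.60.243 via eth2 (matched /15)


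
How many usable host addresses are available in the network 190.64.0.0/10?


Host bits = 32 - 10 = 22
Total addresses = 2^22 = 4194304
Usable = total - 2 (network and broadcast)
Usable hosts: 4194302


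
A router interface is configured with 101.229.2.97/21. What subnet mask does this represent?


/21 means 21 network bits, 11 host bits
Binary: 11111111111111111111100000000000
Mask: 255.255.248.0


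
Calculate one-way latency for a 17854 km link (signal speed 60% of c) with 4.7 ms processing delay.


Speed = 0.6 * 3e5 km/s = 180000 km/s
Propagation delay = 17854 / 180000 = 0.0992 s = 99.1889 ms
Processing delay = 4.7 ms
Total one-way latency = 103.8889 ms


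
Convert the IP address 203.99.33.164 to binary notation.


203 = 11001011
99 = 01100011
33 = 00100001
164 = 10100100
Binary: 11001011.01100011.00100001.10100100


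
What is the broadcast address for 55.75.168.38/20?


Network: 55.75.160.0/20
Host bits = 12
Set all host bits to 1:
Broadcast: 55.75.175.255


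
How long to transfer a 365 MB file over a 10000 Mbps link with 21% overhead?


Effective throughput = 10000 * (1 - 21/100) = 7900 Mbps
File size in Mb = 365 * 8 = 2920 Mb
Time = 2920 / 7900
Time = 0.3696 seconds


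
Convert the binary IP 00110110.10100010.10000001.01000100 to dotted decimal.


00110110 = 54
10100010 = 162
10000001 = 129
01000100 = 68
IP: 54.162.129.68


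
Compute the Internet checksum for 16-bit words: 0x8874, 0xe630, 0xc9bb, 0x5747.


Sum all words (with carry folding):
+ 0x8874 = 0x8874
+ 0xe630 = 0x6ea5
+ 0xc9bb = 0x3861
+ 0x5747 = 0x8fa8
One's complement: ~0x8fa8
Checksum = 0x7057


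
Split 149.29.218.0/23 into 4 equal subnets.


New prefix = 23 + 2 = 25
Each subnet has 128 addresses
  149.29.218.0/25
  149.29.218.128/25
  149.29.219.0/25
  149.29.219.128/25
Subnets: 149.29.218.0/25, 149.29.218.128/25, 149.29.219.0/25, 149.29.219.128/25


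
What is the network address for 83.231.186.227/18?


IP:   01010011.11100111.10111010.11100011
Mask: 11111111.11111111.11000000.00000000
AND operation:
Net:  01010011.11100111.10000000.00000000
Network: 83.231.128.0/18


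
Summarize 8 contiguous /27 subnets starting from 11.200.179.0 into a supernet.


Original prefix: /27
Number of subnets: 8 = 2^3
New prefix = 27 - 3 = 24
Supernet: 11.200.179.0/24


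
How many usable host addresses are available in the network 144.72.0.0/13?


Host bits = 32 - 13 = 19
Total addresses = 2^19 = 524288
Usable = total - 2 (network and broadcast)
Usable hosts: 524286


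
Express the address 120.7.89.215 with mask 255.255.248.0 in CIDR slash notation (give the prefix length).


Binary: 11111111.11111111.11111000.00000000
Count leading 1s
Prefix: /21


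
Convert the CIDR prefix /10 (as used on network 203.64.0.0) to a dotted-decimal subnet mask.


/10 means 10 network bits, 22 host bits
Binary: 11111111110000000000000000000000
Mask: 255.192.0.0


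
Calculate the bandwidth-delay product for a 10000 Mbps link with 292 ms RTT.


BDP = bandwidth * RTT
= 10000 Mbps * 292 ms
= 10000 * 1e6 * 292 / 1000 bits
= 2920000000 bits
= 365000000 bytes
= 356445.3125 KB
BDP = 2920000000 bits (365000000 bytes)


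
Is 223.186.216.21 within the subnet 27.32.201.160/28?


Subnet network: 27.32.201.160
Test IP AND mask: 223.186.216.16
No, 223.186.216.21 is not in 27.32.201.160/28


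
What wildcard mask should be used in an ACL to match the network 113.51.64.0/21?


Subnet mask: 255.255.248.0
Wildcard = 255.255.255.255 - subnet mask
255 - 255 = 0
255 - 255 = 0
255 - 248 = 7
255 - 0 = 255
Wildcard: 0.0.7.255


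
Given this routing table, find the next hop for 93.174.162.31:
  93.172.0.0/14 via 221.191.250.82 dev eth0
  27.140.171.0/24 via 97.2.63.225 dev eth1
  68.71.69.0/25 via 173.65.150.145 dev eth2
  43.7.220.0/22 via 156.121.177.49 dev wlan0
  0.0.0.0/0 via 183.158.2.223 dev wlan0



Longest prefix match for 93.174.162.31:
  /14 93.172.0.0: MATCH
  /24 27.140.171.0: no
  /25 68.71.69.0: no
  /22 43.7.220.0: no
  /0 0.0.0.0: MATCH
Selected: next-hop 221.191.250.82 via eth0 (matched /14)


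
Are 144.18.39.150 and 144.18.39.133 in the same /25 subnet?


Mask: 255.255.255.128
144.18.39.150 AND mask = 144.18.39.128
144.18.39.133 AND mask = 144.18.39.128
Yes, same subnet (144.18.39.128)


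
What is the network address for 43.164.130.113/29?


IP:   00101011.10100100.10000010.01110001
Mask: 11111111.11111111.11111111.11111000
AND operation:
Net:  00101011.10100100.10000010.01110000
Network: 43.164.130.112/29


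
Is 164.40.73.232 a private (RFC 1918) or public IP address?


RFC 1918 private ranges:
  10.0.0.0/8 (10.0.0.0 - 10.255.255.255)
  172.16.0.0/12 (172.16.0.0 - 172.31.255.255)
  192.168.0.0/16 (192.168.0.0 - 192.168.255.255)
Public (not in any RFC 1918 range)


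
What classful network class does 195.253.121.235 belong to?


First octet: 195
Binary: 11000011
110xxxxx -> Class C (192-223)
Class C, default mask 255.255.255.0 (/24)


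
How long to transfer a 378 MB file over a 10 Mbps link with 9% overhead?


Effective throughput = 10 * (1 - 9/100) = 9.1 Mbps
File size in Mb = 378 * 8 = 3024 Mb
Time = 3024 / 9.1
Time = 332.3077 seconds


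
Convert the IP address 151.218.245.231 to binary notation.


151 = 10010111
218 = 11011010
245 = 11110101
231 = 11100111
Binary: 10010111.11011010.11110101.11100111


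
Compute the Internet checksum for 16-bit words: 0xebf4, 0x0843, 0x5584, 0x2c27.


Sum all words (with carry folding):
+ 0xebf4 = 0xebf4
+ 0x0843 = 0xf437
+ 0x5584 = 0x49bc
+ 0x2c27 = 0x75e3
One's complement: ~0x75e3
Checksum = 0x8a1c


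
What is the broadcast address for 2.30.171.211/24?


Network: 2.30.171.0/24
Host bits = 8
Set all host bits to 1:
Broadcast: 2.30.171.255


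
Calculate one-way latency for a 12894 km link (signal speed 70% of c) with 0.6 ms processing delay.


Speed = 0.7 * 3e5 km/s = 210000 km/s
Propagation delay = 12894 / 210000 = 0.0614 s = 61.4 ms
Processing delay = 0.6 ms
Total one-way latency = 62.0 ms


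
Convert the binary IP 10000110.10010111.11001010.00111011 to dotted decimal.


10000110 = 134
10010111 = 151
11001010 = 202
00111011 = 59
IP: 134.151.202.59


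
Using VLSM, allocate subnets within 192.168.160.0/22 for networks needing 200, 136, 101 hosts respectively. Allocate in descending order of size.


200 hosts -> /24 (254 usable): 192.168.160.0/24
136 hosts -> /24 (254 usable): 192.168.161.0/24
101 hosts -> /25 (126 usable): 192.168.162.0/25
Allocation: 192.168.160.0/24 (200 hosts, 254 usable); 192.168.161.0/24 (136 hosts, 254 usable); 192.168.162.0/25 (101 hosts, 126 usable)


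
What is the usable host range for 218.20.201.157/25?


Network: 218.20.201.128
Broadcast: 218.20.201.255
First usable = network + 1
Last usable = broadcast - 1
Range: 218.20.201.129 to 218.20.201.254


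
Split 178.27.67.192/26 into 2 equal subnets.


New prefix = 26 + 1 = 27
Each subnet has 32 addresses
  178.27.67.192/27
  178.27.67.224/27
Subnets: 178.27.67.192/27, 178.27.67.224/27


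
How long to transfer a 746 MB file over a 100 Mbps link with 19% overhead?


Effective throughput = 100 * (1 - 19/100) = 81 Mbps
File size in Mb = 746 * 8 = 5968 Mb
Time = 5968 / 81
Time = 73.679 seconds


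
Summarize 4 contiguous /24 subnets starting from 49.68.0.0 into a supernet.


Original prefix: /24
Number of subnets: 4 = 2^2
New prefix = 24 - 2 = 22
Supernet: 49.68.0.0/22


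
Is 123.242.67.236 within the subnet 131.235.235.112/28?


Subnet network: 131.235.235.112
Test IP AND mask: 123.242.67.224
No, 123.242.67.236 is not in 131.235.235.112/28


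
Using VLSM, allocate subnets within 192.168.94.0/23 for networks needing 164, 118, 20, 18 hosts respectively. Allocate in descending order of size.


164 hosts -> /24 (254 usable): 192.168.94.0/24
118 hosts -> /25 (126 usable): 192.168.95.0/25
20 hosts -> /27 (30 usable): 192.168.95.128/27
18 hosts -> /27 (30 usable): 192.168.95.160/27
Allocation: 192.168.94.0/24 (164 hosts, 254 usable); 192.168.95.0/25 (118 hosts, 126 usable); 192.168.95.128/27 (20 hosts, 30 usable); 192.168.95.160/27 (18 hosts, 30 usable)


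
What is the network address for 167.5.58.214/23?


IP:   10100111.00000101.00111010.11010110
Mask: 11111111.11111111.11111110.00000000
AND operation:
Net:  10100111.00000101.00111010.00000000
Network: 167.5.58.0/23


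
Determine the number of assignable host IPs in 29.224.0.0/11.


Host bits = 32 - 11 = 21
Total addresses = 2^21 = 2097152
Usable = total - 2 (network and broadcast)
Usable hosts: 2097150


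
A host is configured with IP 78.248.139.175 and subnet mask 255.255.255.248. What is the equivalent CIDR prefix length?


Binary: 11111111.11111111.11111111.11111000
Count leading 1s
Prefix: /29


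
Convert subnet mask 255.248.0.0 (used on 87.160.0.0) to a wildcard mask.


Subnet mask: 255.248.0.0
Wildcard = 255.255.255.255 - subnet mask
255 - 255 = 0
255 - 248 = 7
255 - 0 = 255
255 - 0 = 255
Wildcard: 0.7.255.255


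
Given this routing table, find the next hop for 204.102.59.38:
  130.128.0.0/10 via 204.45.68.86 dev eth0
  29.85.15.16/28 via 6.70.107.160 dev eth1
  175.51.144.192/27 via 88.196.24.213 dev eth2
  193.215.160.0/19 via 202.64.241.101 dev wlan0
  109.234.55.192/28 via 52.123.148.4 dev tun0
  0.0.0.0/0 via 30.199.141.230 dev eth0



Longest prefix match for 204.102.59.38:
  /10 130.128.0.0: no
  /28 29.85.15.16: no
  /27 175.51.144.192: no
  /19 193.215.160.0: no
  /28 109.234.55.192: no
  /0 0.0.0.0: MATCH
Selected: next-hop 30.199.141.230 via eth0 (matched /0)


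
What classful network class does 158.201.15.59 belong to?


First octet: 158
Binary: 10011110
10xxxxxx -> Class B (128-191)
Class B, default mask 255.255.0.0 (/16)


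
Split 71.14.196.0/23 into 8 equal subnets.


New prefix = 23 + 3 = 26
Each subnet has 64 addresses
  71.14.196.0/26
  71.14.196.64/26
  71.14.196.128/26
  71.14.196.192/26
  71.14.197.0/26
  71.14.197.64/26
  71.14.197.128/26
  71.14.197.192/26
Subnets: 71.14.196.0/26, 71.14.196.64/26, 71.14.196.128/26, 71.14.196.192/26, 71.14.197.0/26, 71.14.197.64/26, 71.14.197.128/26, 71.14.197.192/26


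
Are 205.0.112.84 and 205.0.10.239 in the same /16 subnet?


Mask: 255.255.0.0
205.0.112.84 AND mask = 205.0.0.0
205.0.10.239 AND mask = 205.0.0.0
Yes, same subnet (205.0.0.0)


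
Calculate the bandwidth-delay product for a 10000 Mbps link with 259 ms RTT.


BDP = bandwidth * RTT
= 10000 Mbps * 259 ms
= 10000 * 1e6 * 259 / 1000 bits
= 2590000000 bits
= 323750000 bytes
= 316162.1094 KB
BDP = 2590000000 bits (323750000 bytes)


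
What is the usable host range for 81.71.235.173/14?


Network: 81.68.0.0
Broadcast: 81.71.255.255
First usable = network + 1
Last usable = broadcast - 1
Range: 81.68.0.1 to 81.71.255.254


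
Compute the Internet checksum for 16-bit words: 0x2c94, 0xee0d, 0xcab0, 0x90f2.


Sum all words (with carry folding):
+ 0x2c94 = 0x2c94
+ 0xee0d = 0x1aa2
+ 0xcab0 = 0xe552
+ 0x90f2 = 0x7645
One's complement: ~0x7645
Checksum = 0x89ba


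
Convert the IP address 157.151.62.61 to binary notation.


157 = 10011101
151 = 10010111
62 = 00111110
61 = 00111101
Binary: 10011101.10010111.00111110.00111101


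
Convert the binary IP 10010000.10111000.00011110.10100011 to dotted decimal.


10010000 = 144
10111000 = 184
00011110 = 30
10100011 = 163
IP: 144.184.30.163


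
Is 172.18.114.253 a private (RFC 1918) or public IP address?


RFC 1918 private ranges:
  10.0.0.0/8 (10.0.0.0 - 10.255.255.255)
  172.16.0.0/12 (172.16.0.0 - 172.31.255.255)
  192.168.0.0/16 (192.168.0.0 - 192.168.255.255)
Private (in 172.16.0.0/12)


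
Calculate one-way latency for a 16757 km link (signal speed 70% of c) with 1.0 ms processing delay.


Speed = 0.7 * 3e5 km/s = 210000 km/s
Propagation delay = 16757 / 210000 = 0.0798 s = 79.7952 ms
Processing delay = 1.0 ms
Total one-way latency = 80.7952 ms


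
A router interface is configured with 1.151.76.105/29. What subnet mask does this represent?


/29 means 29 network bits, 3 host bits
Binary: 11111111111111111111111111111000
Mask: 255.255.255.248


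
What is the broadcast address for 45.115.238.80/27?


Network: 45.115.238.64/27
Host bits = 5
Set all host bits to 1:
Broadcast: 45.115.238.95


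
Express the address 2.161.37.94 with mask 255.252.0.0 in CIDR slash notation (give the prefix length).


Binary: 11111111.11111100.00000000.00000000
Count leading 1s
Prefix: /14


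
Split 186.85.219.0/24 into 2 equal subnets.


New prefix = 24 + 1 = 25
Each subnet has 128 addresses
  186.85.219.0/25
  186.85.219.128/25
Subnets: 186.85.219.0/25, 186.85.219.128/25


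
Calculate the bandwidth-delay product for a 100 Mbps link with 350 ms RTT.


BDP = bandwidth * RTT
= 100 Mbps * 350 ms
= 100 * 1e6 * 350 / 1000 bits
= 35000000 bits
= 4375000 bytes
= 4272.4609 KB
BDP = 35000000 bits (4375000 bytes)


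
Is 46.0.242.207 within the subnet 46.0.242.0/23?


Subnet network: 46.0.242.0
Test IP AND mask: 46.0.242.0
Yes, 46.0.242.207 is in 46.0.242.0/23


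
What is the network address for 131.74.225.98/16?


IP:   10000011.01001010.11100001.01100010
Mask: 11111111.11111111.00000000.00000000
AND operation:
Net:  10000011.01001010.00000000.00000000
Network: 131.74.0.0/16


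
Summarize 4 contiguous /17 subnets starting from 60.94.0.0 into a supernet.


Original prefix: /17
Number of subnets: 4 = 2^2
New prefix = 17 - 2 = 15
Supernet: 60.94.0.0/15


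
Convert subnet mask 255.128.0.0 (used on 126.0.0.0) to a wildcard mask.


Subnet mask: 255.128.0.0
Wildcard = 255.255.255.255 - subnet mask
255 - 255 = 0
255 - 128 = 127
255 - 0 = 255
255 - 0 = 255
Wildcard: 0.127.255.255


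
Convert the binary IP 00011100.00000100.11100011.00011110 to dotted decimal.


00011100 = 28
00000100 = 4
11100011 = 227
00011110 = 30
IP: 28.4.227.30


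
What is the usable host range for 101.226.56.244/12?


Network: 101.224.0.0
Broadcast: 101.239.255.255
First usable = network + 1
Last usable = broadcast - 1
Range: 101.224.0.1 to 101.239.255.254


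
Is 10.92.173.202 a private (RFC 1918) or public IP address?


RFC 1918 private ranges:
  10.0.0.0/8 (10.0.0.0 - 10.255.255.255)
  172.16.0.0/12 (172.16.0.0 - 172.31.255.255)
  192.168.0.0/16 (192.168.0.0 - 192.168.255.255)
Private (in 10.0.0.0/8)


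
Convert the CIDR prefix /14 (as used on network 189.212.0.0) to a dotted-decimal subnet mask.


/14 means 14 network bits, 18 host bits
Binary: 11111111111111000000000000000000
Mask: 255.252.0.0


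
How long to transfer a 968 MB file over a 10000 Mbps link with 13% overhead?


Effective throughput = 10000 * (1 - 13/100) = 8700 Mbps
File size in Mb = 968 * 8 = 7744 Mb
Time = 7744 / 8700
Time = 0.8901 seconds


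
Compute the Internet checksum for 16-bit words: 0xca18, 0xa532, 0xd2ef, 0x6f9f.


Sum all words (with carry folding):
+ 0xca18 = 0xca18
+ 0xa532 = 0x6f4b
+ 0xd2ef = 0x423b
+ 0x6f9f = 0xb1da
One's complement: ~0xb1da
Checksum = 0x4e25


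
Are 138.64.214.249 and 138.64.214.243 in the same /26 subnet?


Mask: 255.255.255.192
138.64.214.249 AND mask = 138.64.214.192
138.64.214.243 AND mask = 138.64.214.192
Yes, same subnet (138.64.214.192)


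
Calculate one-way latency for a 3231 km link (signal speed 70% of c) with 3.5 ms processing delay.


Speed = 0.7 * 3e5 km/s = 210000 km/s
Propagation delay = 3231 / 210000 = 0.0154 s = 15.3857 ms
Processing delay = 3.5 ms
Total one-way latency = 18.8857 ms


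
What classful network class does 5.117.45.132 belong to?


First octet: 5
Binary: 00000101
0xxxxxxx -> Class A (1-126)
Class A, default mask 255.0.0.0 (/8)


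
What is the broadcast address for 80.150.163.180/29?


Network: 80.150.163.176/29
Host bits = 3
Set all host bits to 1:
Broadcast: 80.150.163.183


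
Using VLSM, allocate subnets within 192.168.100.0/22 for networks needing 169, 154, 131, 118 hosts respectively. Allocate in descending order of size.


169 hosts -> /24 (254 usable): 192.168.100.0/24
154 hosts -> /24 (254 usable): 192.168.101.0/24
131 hosts -> /24 (254 usable): 192.168.102.0/24
118 hosts -> /25 (126 usable): 192.168.103.0/25
Allocation: 192.168.100.0/24 (169 hosts, 254 usable); 192.168.101.0/24 (154 hosts, 254 usable); 192.168.102.0/24 (131 hosts, 254 usable); 192.168.103.0/25 (118 hosts, 126 usable)


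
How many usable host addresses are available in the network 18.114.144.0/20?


Host bits = 32 - 20 = 12
Total addresses = 2^12 = 4096
Usable = total - 2 (network and broadcast)
Usable hosts: 4094


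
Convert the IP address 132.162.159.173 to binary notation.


132 = 10000100
162 = 10100010
159 = 10011111
173 = 10101101
Binary: 10000100.10100010.10011111.10101101


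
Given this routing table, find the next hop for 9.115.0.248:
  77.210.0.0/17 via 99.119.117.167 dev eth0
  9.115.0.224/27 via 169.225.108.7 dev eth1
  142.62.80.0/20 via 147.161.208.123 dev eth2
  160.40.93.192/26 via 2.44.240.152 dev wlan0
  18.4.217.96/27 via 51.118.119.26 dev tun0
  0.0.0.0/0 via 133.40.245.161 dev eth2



Longest prefix match for 9.115.0.248:
  /17 77.210.0.0: no
  /27 9.115.0.224: MATCH
  /20 142.62.80.0: no
  /26 160.40.93.192: no
  /27 18.4.217.96: no
  /0 0.0.0.0: MATCH
Selected: next-hop 169.225.108.7 via eth1 (matched /27)
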